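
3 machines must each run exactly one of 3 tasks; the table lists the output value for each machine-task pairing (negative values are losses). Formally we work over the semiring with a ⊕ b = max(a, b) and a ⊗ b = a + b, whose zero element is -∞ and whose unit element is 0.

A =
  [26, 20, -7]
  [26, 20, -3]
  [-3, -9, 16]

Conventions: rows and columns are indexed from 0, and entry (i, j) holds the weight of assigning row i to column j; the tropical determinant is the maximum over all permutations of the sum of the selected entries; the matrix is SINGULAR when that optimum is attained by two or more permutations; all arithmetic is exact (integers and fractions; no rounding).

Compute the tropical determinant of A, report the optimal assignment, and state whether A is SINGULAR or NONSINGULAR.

σ = (0, 1, 2): 26 + 20 + 16 = 62
σ = (0, 2, 1): 26 + (-3) + (-9) = 14
σ = (1, 0, 2): 20 + 26 + 16 = 62
σ = (1, 2, 0): 20 + (-3) + (-3) = 14
σ = (2, 0, 1): (-7) + 26 + (-9) = 10
σ = (2, 1, 0): (-7) + 20 + (-3) = 10
Optimal value attained by: σ = (0, 1, 2).
Answer: det⊕(A) = 62; verdict: SINGULAR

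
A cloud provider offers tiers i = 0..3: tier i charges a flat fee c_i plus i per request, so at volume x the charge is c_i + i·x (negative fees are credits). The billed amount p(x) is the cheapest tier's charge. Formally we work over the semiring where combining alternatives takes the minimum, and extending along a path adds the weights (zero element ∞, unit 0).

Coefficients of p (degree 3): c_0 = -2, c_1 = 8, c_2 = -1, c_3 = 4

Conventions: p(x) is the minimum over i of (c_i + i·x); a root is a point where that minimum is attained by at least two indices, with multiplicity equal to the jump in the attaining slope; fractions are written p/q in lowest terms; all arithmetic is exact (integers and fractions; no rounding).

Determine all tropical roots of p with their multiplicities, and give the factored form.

hull edge (i=0, c=-2) to (i=2, c=-1): slope 1/2, span 2
hull edge (i=2, c=-1) to (i=3, c=4): slope 5, span 1
Factored form: p(x) = 4 ⊗ (x ⊕ (-5)) ⊗ (x ⊕ (-1/2)) ⊗ (x ⊕ (-1/2))
Answer: roots = -5 (mult 1), -1/2 (mult 2)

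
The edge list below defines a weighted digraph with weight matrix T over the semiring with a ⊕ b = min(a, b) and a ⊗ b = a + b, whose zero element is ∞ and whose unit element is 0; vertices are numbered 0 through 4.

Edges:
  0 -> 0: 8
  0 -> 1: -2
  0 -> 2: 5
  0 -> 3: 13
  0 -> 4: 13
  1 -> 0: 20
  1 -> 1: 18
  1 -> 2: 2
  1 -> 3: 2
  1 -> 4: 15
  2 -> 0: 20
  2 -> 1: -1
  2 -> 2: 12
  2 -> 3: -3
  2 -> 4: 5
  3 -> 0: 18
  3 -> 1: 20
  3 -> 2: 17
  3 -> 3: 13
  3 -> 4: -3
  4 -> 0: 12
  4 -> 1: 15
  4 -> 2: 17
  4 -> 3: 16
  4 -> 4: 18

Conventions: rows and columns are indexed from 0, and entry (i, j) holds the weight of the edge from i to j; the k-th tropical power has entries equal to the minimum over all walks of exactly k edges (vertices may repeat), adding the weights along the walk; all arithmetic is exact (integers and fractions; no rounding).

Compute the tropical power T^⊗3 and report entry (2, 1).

T^⊗2:
  [16, 4, 0, 0, 10]
  [20, 1, 14, -1, -1]
  [15, 11, 1, 1, -6]
  [9, 12, 14, 13, 10]
  [20, 10, 17, 14, 13]
T^⊗3:
  [18, -1, 6, -3, -3]
  [11, 13, 3, 3, -4]
  [6, 0, 11, -2, -2]
  [17, 7, 14, 11, 10]
  [25, 16, 12, 12, 11]
Key observation: the optimum is the walk 2->1->2->1, with weight (-1) + 2 + (-1) = 0.
Optimal value attained by: walk 2->1->2->1.
Answer: (T^⊗3)[2][1] = 0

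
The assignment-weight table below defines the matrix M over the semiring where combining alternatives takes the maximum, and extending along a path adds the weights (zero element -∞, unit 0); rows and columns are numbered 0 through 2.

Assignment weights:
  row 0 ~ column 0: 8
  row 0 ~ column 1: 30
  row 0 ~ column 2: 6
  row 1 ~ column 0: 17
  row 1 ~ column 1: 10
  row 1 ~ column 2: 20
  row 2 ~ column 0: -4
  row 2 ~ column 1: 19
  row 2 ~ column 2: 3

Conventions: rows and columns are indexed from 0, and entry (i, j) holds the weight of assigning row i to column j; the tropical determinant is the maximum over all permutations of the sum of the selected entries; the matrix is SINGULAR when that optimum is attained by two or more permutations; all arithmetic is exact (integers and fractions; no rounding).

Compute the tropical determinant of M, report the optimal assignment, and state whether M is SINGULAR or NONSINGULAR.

σ = (0, 1, 2): 8 + 10 + 3 = 21
σ = (0, 2, 1): 8 + 20 + 19 = 47
σ = (1, 0, 2): 30 + 17 + 3 = 50
σ = (1, 2, 0): 30 + 20 + (-4) = 46
σ = (2, 0, 1): 6 + 17 + 19 = 42
σ = (2, 1, 0): 6 + 10 + (-4) = 12
Optimal value attained by: σ = (1, 0, 2).
Answer: det⊕(M) = 50; verdict: NONSINGULAR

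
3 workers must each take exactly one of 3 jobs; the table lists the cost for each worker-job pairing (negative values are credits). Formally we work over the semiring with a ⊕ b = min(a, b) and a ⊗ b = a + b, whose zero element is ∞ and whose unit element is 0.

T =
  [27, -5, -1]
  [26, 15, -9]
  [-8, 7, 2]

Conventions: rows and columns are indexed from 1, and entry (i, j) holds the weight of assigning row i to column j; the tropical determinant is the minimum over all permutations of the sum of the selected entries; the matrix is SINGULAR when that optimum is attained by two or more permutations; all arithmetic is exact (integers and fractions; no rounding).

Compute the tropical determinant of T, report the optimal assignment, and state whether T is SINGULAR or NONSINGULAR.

σ = (1, 2, 3): 27 + 15 + 2 = 44
σ = (1, 3, 2): 27 + (-9) + 7 = 25
σ = (2, 1, 3): (-5) + 26 + 2 = 23
σ = (2, 3, 1): (-5) + (-9) + (-8) = -22
σ = (3, 1, 2): (-1) + 26 + 7 = 32
σ = (3, 2, 1): (-1) + 15 + (-8) = 6
Optimal value attained by: σ = (2, 3, 1).
Answer: det⊕(T) = -22; verdict: NONSINGULAR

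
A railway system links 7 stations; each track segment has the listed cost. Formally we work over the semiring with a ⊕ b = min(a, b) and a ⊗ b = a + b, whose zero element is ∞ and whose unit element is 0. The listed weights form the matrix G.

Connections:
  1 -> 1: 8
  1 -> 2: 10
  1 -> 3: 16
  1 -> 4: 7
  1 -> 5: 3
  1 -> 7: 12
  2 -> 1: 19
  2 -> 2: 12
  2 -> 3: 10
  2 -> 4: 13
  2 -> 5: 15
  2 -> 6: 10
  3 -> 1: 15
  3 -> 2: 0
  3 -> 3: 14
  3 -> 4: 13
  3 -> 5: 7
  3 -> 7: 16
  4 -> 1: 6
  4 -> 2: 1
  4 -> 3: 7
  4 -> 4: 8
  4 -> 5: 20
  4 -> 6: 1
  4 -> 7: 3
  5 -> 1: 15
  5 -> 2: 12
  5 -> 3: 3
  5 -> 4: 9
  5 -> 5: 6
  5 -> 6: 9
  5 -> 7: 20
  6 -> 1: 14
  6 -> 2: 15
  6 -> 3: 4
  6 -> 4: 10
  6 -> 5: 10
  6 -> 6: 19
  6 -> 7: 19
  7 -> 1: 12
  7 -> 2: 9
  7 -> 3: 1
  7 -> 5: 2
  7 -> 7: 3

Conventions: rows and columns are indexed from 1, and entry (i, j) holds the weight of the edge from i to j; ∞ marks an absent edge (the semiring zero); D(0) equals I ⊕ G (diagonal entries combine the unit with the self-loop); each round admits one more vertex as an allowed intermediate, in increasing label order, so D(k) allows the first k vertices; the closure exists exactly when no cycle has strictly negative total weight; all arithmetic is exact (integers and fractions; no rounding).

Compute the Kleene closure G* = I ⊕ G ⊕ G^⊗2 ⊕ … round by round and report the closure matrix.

D(0):
  [0, 10, 16, 7, 3, ∞, 12]
  [19, 0, 10, 13, 15, 10, ∞]
  [15, 0, 0, 13, 7, ∞, 16]
  [6, 1, 7, 0, 20, 1, 3]
  [15, 12, 3, 9, 0, 9, 20]
  [14, 15, 4, 10, 10, 0, 19]
  [12, 9, 1, ∞, 2, ∞, 0]
D(1):
  [0, 10, 16, 7, 3, ∞, 12]
  [19, 0, 10, 13, 15, 10, 31]
  [15, 0, 0, 13, 7, ∞, 16]
  [6, 1, 7, 0, 9, 1, 3]
  [15, 12, 3, 9, 0, 9, 20]
  [14, 15, 4, 10, 10, 0, 19]
  [12, 9, 1, 19, 2, ∞, 0]
D(2):
  [0, 10, 16, 7, 3, 20, 12]
  [19, 0, 10, 13, 15, 10, 31]
  [15, 0, 0, 13, 7, 10, 16]
  [6, 1, 7, 0, 9, 1, 3]
  [15, 12, 3, 9, 0, 9, 20]
  [14, 15, 4, 10, 10, 0, 19]
  [12, 9, 1, 19, 2, 19, 0]
D(3):
  [0, 10, 16, 7, 3, 20, 12]
  [19, 0, 10, 13, 15, 10, 26]
  [15, 0, 0, 13, 7, 10, 16]
  [6, 1, 7, 0, 9, 1, 3]
  [15, 3, 3, 9, 0, 9, 19]
  [14, 4, 4, 10, 10, 0, 19]
  [12, 1, 1, 14, 2, 11, 0]
D(4):
  [0, 8, 14, 7, 3, 8, 10]
  [19, 0, 10, 13, 15, 10, 16]
  [15, 0, 0, 13, 7, 10, 16]
  [6, 1, 7, 0, 9, 1, 3]
  [15, 3, 3, 9, 0, 9, 12]
  [14, 4, 4, 10, 10, 0, 13]
  [12, 1, 1, 14, 2, 11, 0]
D(5):
  [0, 6, 6, 7, 3, 8, 10]
  [19, 0, 10, 13, 15, 10, 16]
  [15, 0, 0, 13, 7, 10, 16]
  [6, 1, 7, 0, 9, 1, 3]
  [15, 3, 3, 9, 0, 9, 12]
  [14, 4, 4, 10, 10, 0, 13]
  [12, 1, 1, 11, 2, 11, 0]
D(6):
  [0, 6, 6, 7, 3, 8, 10]
  [19, 0, 10, 13, 15, 10, 16]
  [15, 0, 0, 13, 7, 10, 16]
  [6, 1, 5, 0, 9, 1, 3]
  [15, 3, 3, 9, 0, 9, 12]
  [14, 4, 4, 10, 10, 0, 13]
  [12, 1, 1, 11, 2, 11, 0]
D(7):
  [0, 6, 6, 7, 3, 8, 10]
  [19, 0, 10, 13, 15, 10, 16]
  [15, 0, 0, 13, 7, 10, 16]
  [6, 1, 4, 0, 5, 1, 3]
  [15, 3, 3, 9, 0, 9, 12]
  [14, 4, 4, 10, 10, 0, 13]
  [12, 1, 1, 11, 2, 11, 0]
Answer: G* = [[0, 6, 6, 7, 3, 8, 10], [19, 0, 10, 13, 15, 10, 16], [15, 0, 0, 13, 7, 10, 16], [6, 1, 4, 0, 5, 1, 3], [15, 3, 3, 9, 0, 9, 12], [14, 4, 4, 10, 10, 0, 13], [12, 1, 1, 11, 2, 11, 0]]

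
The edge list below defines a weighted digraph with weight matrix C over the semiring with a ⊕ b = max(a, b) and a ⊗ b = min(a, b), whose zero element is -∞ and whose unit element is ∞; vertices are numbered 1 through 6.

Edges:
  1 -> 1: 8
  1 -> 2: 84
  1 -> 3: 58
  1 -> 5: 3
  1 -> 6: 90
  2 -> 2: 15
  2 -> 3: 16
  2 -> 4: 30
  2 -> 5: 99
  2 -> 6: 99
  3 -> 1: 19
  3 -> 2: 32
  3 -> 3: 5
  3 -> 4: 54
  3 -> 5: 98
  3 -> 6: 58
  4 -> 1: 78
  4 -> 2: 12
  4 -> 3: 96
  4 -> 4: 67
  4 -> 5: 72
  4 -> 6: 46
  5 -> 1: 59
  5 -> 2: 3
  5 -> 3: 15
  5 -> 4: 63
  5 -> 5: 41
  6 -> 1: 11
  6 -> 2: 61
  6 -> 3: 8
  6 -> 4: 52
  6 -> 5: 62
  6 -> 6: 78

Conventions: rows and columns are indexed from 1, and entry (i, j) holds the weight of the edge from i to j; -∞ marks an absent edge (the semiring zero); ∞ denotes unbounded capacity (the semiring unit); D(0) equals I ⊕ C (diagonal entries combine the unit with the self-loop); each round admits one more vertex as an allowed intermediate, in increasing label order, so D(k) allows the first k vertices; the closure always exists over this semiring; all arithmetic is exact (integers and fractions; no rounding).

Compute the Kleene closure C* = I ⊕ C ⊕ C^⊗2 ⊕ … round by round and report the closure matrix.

D(0):
  [∞, 84, 58, -∞, 3, 90]
  [-∞, ∞, 16, 30, 99, 99]
  [19, 32, ∞, 54, 98, 58]
  [78, 12, 96, ∞, 72, 46]
  [59, 3, 15, 63, ∞, -∞]
  [11, 61, 8, 52, 62, ∞]
D(1):
  [∞, 84, 58, -∞, 3, 90]
  [-∞, ∞, 16, 30, 99, 99]
  [19, 32, ∞, 54, 98, 58]
  [78, 78, 96, ∞, 72, 78]
  [59, 59, 58, 63, ∞, 59]
  [11, 61, 11, 52, 62, ∞]
D(2):
  [∞, 84, 58, 30, 84, 90]
  [-∞, ∞, 16, 30, 99, 99]
  [19, 32, ∞, 54, 98, 58]
  [78, 78, 96, ∞, 78, 78]
  [59, 59, 58, 63, ∞, 59]
  [11, 61, 16, 52, 62, ∞]
D(3):
  [∞, 84, 58, 54, 84, 90]
  [16, ∞, 16, 30, 99, 99]
  [19, 32, ∞, 54, 98, 58]
  [78, 78, 96, ∞, 96, 78]
  [59, 59, 58, 63, ∞, 59]
  [16, 61, 16, 52, 62, ∞]
D(4):
  [∞, 84, 58, 54, 84, 90]
  [30, ∞, 30, 30, 99, 99]
  [54, 54, ∞, 54, 98, 58]
  [78, 78, 96, ∞, 96, 78]
  [63, 63, 63, 63, ∞, 63]
  [52, 61, 52, 52, 62, ∞]
D(5):
  [∞, 84, 63, 63, 84, 90]
  [63, ∞, 63, 63, 99, 99]
  [63, 63, ∞, 63, 98, 63]
  [78, 78, 96, ∞, 96, 78]
  [63, 63, 63, 63, ∞, 63]
  [62, 62, 62, 62, 62, ∞]
D(6):
  [∞, 84, 63, 63, 84, 90]
  [63, ∞, 63, 63, 99, 99]
  [63, 63, ∞, 63, 98, 63]
  [78, 78, 96, ∞, 96, 78]
  [63, 63, 63, 63, ∞, 63]
  [62, 62, 62, 62, 62, ∞]
Answer: C* = [[∞, 84, 63, 63, 84, 90], [63, ∞, 63, 63, 99, 99], [63, 63, ∞, 63, 98, 63], [78, 78, 96, ∞, 96, 78], [63, 63, 63, 63, ∞, 63], [62, 62, 62, 62, 62, ∞]]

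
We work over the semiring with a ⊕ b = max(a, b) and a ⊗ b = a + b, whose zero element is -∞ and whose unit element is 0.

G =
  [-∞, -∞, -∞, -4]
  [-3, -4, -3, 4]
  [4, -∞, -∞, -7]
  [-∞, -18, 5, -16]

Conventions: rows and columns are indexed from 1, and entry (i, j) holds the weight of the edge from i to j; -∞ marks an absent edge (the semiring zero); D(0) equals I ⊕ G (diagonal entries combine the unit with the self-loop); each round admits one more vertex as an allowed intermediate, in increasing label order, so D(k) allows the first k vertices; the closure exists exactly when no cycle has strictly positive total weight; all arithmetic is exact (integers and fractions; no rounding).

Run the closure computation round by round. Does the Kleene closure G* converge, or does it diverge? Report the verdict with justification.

D(0):
  [0, -∞, -∞, -4]
  [-3, 0, -3, 4]
  [4, -∞, 0, -7]
  [-∞, -18, 5, 0]
D(1):
  [0, -∞, -∞, -4]
  [-3, 0, -3, 4]
  [4, -∞, 0, 0]
  [-∞, -18, 5, 0]
D(2):
  [0, -∞, -∞, -4]
  [-3, 0, -3, 4]
  [4, -∞, 0, 0]
  [-21, -18, 5, 0]
Detection: at round 3, diagonal entry (4, 4) turns strictly positive.
Key observation: the cycle 4->3->1->4 has total weight 5 + 4 + (-4), which is strictly positive.
Answer: DIVERGES — positive cycle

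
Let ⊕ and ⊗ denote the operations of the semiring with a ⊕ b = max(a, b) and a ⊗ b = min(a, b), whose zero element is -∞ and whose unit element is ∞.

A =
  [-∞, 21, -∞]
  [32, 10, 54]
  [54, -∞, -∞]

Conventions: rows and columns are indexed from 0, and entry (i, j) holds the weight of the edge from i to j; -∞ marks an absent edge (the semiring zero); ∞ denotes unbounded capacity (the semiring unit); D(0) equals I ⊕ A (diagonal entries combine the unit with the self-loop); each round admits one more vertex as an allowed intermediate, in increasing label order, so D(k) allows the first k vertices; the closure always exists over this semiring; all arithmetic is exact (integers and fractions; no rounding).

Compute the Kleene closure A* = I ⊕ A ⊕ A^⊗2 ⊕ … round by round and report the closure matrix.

D(0):
  [∞, 21, -∞]
  [32, ∞, 54]
  [54, -∞, ∞]
D(1):
  [∞, 21, -∞]
  [32, ∞, 54]
  [54, 21, ∞]
D(2):
  [∞, 21, 21]
  [32, ∞, 54]
  [54, 21, ∞]
D(3):
  [∞, 21, 21]
  [54, ∞, 54]
  [54, 21, ∞]
Answer: A* = [[∞, 21, 21], [54, ∞, 54], [54, 21, ∞]]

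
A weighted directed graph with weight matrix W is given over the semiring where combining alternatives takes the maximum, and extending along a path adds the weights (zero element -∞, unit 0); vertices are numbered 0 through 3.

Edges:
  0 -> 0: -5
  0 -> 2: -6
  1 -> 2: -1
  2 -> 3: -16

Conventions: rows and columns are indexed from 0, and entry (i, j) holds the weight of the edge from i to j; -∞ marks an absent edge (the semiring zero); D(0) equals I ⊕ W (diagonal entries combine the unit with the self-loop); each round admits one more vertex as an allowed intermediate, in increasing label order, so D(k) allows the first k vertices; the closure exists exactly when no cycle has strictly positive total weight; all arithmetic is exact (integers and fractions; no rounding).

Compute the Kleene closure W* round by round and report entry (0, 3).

D(0):
  [0, -∞, -6, -∞]
  [-∞, 0, -1, -∞]
  [-∞, -∞, 0, -16]
  [-∞, -∞, -∞, 0]
D(1):
  [0, -∞, -6, -∞]
  [-∞, 0, -1, -∞]
  [-∞, -∞, 0, -16]
  [-∞, -∞, -∞, 0]
D(2):
  [0, -∞, -6, -∞]
  [-∞, 0, -1, -∞]
  [-∞, -∞, 0, -16]
  [-∞, -∞, -∞, 0]
D(3):
  [0, -∞, -6, -22]
  [-∞, 0, -1, -17]
  [-∞, -∞, 0, -16]
  [-∞, -∞, -∞, 0]
D(4):
  [0, -∞, -6, -22]
  [-∞, 0, -1, -17]
  [-∞, -∞, 0, -16]
  [-∞, -∞, -∞, 0]
Answer: W*[0][3] = -22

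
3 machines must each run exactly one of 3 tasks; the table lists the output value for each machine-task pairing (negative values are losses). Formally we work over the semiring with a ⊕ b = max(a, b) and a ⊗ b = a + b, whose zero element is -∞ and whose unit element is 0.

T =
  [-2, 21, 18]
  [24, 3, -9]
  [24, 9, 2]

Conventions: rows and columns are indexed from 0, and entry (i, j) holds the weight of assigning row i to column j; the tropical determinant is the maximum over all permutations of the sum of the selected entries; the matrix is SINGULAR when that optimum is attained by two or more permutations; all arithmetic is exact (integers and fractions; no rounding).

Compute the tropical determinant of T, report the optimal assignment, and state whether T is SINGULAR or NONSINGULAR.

σ = (0, 1, 2): (-2) + 3 + 2 = 3
σ = (0, 2, 1): (-2) + (-9) + 9 = -2
σ = (1, 0, 2): 21 + 24 + 2 = 47
σ = (1, 2, 0): 21 + (-9) + 24 = 36
σ = (2, 0, 1): 18 + 24 + 9 = 51
σ = (2, 1, 0): 18 + 3 + 24 = 45
Optimal value attained by: σ = (2, 0, 1).
Answer: det⊕(T) = 51; verdict: NONSINGULAR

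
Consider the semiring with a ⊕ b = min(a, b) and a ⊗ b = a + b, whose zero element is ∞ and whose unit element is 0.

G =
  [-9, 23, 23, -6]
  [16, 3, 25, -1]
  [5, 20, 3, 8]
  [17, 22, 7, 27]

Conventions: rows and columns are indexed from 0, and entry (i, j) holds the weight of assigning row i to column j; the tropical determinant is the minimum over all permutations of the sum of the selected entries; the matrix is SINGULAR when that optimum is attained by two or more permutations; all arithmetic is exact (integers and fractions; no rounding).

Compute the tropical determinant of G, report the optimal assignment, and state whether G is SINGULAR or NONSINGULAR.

σ = (0, 1, 2, 3): (-9) + 3 + 3 + 27 = 24
σ = (0, 1, 3, 2): (-9) + 3 + 8 + 7 = 9
σ = (0, 2, 1, 3): (-9) + 25 + 20 + 27 = 63
σ = (0, 2, 3, 1): (-9) + 25 + 8 + 22 = 46
σ = (0, 3, 1, 2): (-9) + (-1) + 20 + 7 = 17
σ = (0, 3, 2, 1): (-9) + (-1) + 3 + 22 = 15
σ = (1, 0, 2, 3): 23 + 16 + 3 + 27 = 69
σ = (1, 0, 3, 2): 23 + 16 + 8 + 7 = 54
σ = (1, 2, 0, 3): 23 + 25 + 5 + 27 = 80
σ = (1, 2, 3, 0): 23 + 25 + 8 + 17 = 73
σ = (1, 3, 0, 2): 23 + (-1) + 5 + 7 = 34
σ = (1, 3, 2, 0): 23 + (-1) + 3 + 17 = 42
σ = (2, 0, 1, 3): 23 + 16 + 20 + 27 = 86
σ = (2, 0, 3, 1): 23 + 16 + 8 + 22 = 69
σ = (2, 1, 0, 3): 23 + 3 + 5 + 27 = 58
σ = (2, 1, 3, 0): 23 + 3 + 8 + 17 = 51
σ = (2, 3, 0, 1): 23 + (-1) + 5 + 22 = 49
σ = (2, 3, 1, 0): 23 + (-1) + 20 + 17 = 59
σ = (3, 0, 1, 2): (-6) + 16 + 20 + 7 = 37
σ = (3, 0, 2, 1): (-6) + 16 + 3 + 22 = 35
σ = (3, 1, 0, 2): (-6) + 3 + 5 + 7 = 9
σ = (3, 1, 2, 0): (-6) + 3 + 3 + 17 = 17
σ = (3, 2, 0, 1): (-6) + 25 + 5 + 22 = 46
σ = (3, 2, 1, 0): (-6) + 25 + 20 + 17 = 56
Optimal value attained by: σ = (0, 1, 3, 2).
Answer: det⊕(G) = 9; verdict: SINGULAR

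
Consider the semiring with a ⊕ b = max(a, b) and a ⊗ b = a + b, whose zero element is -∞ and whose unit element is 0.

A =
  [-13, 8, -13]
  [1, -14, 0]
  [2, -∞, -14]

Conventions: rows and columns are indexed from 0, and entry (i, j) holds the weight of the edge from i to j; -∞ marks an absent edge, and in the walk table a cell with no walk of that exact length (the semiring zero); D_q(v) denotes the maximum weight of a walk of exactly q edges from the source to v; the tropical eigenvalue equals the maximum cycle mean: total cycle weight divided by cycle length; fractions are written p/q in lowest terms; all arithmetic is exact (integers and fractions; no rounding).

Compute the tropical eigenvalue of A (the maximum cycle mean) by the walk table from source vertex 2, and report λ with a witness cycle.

q=0: [-∞, -∞, 0]
q=1: [2, -∞, -14]
q=2: [-11, 10, -11]
q=3: [11, -3, 10]
Optimal cycle mean attained by: cycle 0->1->0, total 8 + 1, length 2.
Answer: λ = 9/2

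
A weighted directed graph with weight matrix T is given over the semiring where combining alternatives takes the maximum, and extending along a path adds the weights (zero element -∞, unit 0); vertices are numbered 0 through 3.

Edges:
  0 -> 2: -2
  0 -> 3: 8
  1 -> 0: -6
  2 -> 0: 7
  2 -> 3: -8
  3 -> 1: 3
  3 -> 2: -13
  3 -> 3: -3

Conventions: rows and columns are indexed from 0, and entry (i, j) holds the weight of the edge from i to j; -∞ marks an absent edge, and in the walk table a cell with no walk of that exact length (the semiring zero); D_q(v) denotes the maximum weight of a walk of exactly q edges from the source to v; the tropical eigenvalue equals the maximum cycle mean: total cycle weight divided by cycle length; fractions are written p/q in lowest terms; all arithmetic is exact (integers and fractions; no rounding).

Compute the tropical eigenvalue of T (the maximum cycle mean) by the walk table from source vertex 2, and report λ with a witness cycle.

q=0: [-∞, -∞, 0, -∞]
q=1: [7, -∞, -∞, -8]
q=2: [-∞, -5, 5, 15]
q=3: [12, 18, 2, 12]
q=4: [12, 15, 10, 20]
Optimal cycle mean attained by: cycle 0->2->0, total (-2) + 7, length 2.
Answer: λ = 5/2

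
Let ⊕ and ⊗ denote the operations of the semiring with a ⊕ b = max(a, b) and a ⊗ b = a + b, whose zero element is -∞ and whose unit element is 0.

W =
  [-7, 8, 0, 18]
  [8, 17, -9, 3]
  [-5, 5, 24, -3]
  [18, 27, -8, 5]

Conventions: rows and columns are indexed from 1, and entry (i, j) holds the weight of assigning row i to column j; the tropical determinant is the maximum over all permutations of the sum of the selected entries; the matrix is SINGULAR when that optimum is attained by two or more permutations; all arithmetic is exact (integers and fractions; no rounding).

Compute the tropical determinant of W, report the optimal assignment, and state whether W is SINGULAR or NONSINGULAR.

σ = (1, 2, 3, 4): (-7) + 17 + 24 + 5 = 39
σ = (1, 2, 4, 3): (-7) + 17 + (-3) + (-8) = -1
σ = (1, 3, 2, 4): (-7) + (-9) + 5 + 5 = -6
σ = (1, 3, 4, 2): (-7) + (-9) + (-3) + 27 = 8
σ = (1, 4, 2, 3): (-7) + 3 + 5 + (-8) = -7
σ = (1, 4, 3, 2): (-7) + 3 + 24 + 27 = 47
σ = (2, 1, 3, 4): 8 + 8 + 24 + 5 = 45
σ = (2, 1, 4, 3): 8 + 8 + (-3) + (-8) = 5
σ = (2, 3, 1, 4): 8 + (-9) + (-5) + 5 = -1
σ = (2, 3, 4, 1): 8 + (-9) + (-3) + 18 = 14
σ = (2, 4, 1, 3): 8 + 3 + (-5) + (-8) = -2
σ = (2, 4, 3, 1): 8 + 3 + 24 + 18 = 53
σ = (3, 1, 2, 4): 0 + 8 + 5 + 5 = 18
σ = (3, 1, 4, 2): 0 + 8 + (-3) + 27 = 32
σ = (3, 2, 1, 4): 0 + 17 + (-5) + 5 = 17
σ = (3, 2, 4, 1): 0 + 17 + (-3) + 18 = 32
σ = (3, 4, 1, 2): 0 + 3 + (-5) + 27 = 25
σ = (3, 4, 2, 1): 0 + 3 + 5 + 18 = 26
σ = (4, 1, 2, 3): 18 + 8 + 5 + (-8) = 23
σ = (4, 1, 3, 2): 18 + 8 + 24 + 27 = 77
σ = (4, 2, 1, 3): 18 + 17 + (-5) + (-8) = 22
σ = (4, 2, 3, 1): 18 + 17 + 24 + 18 = 77
σ = (4, 3, 1, 2): 18 + (-9) + (-5) + 27 = 31
σ = (4, 3, 2, 1): 18 + (-9) + 5 + 18 = 32
Optimal value attained by: σ = (4, 1, 3, 2).
Answer: det⊕(W) = 77; verdict: SINGULAR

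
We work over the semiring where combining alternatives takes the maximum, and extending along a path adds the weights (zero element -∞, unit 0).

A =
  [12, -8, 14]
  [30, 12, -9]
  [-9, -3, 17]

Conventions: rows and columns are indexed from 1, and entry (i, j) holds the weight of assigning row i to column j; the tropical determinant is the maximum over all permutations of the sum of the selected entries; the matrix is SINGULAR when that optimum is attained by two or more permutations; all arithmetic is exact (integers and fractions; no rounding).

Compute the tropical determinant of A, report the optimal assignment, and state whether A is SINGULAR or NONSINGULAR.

σ = (1, 2, 3): 12 + 12 + 17 = 41
σ = (1, 3, 2): 12 + (-9) + (-3) = 0
σ = (2, 1, 3): (-8) + 30 + 17 = 39
σ = (2, 3, 1): (-8) + (-9) + (-9) = -26
σ = (3, 1, 2): 14 + 30 + (-3) = 41
σ = (3, 2, 1): 14 + 12 + (-9) = 17
Optimal value attained by: σ = (1, 2, 3).
Answer: det⊕(A) = 41; verdict: SINGULAR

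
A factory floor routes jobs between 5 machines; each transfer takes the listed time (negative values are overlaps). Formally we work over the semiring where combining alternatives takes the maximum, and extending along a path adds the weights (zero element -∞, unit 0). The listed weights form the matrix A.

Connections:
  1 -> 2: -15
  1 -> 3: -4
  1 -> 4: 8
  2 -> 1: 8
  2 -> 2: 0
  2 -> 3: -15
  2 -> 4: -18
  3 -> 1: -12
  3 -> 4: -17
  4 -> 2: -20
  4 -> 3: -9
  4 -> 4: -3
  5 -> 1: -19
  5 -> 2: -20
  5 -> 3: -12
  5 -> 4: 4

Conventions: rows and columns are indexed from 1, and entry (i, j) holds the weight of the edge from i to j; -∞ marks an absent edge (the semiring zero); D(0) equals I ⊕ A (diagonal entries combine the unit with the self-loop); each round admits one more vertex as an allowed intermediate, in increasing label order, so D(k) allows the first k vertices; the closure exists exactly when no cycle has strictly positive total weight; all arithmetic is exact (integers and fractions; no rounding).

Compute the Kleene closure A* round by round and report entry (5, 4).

D(0):
  [0, -15, -4, 8, -∞]
  [8, 0, -15, -18, -∞]
  [-12, -∞, 0, -17, -∞]
  [-∞, -20, -9, 0, -∞]
  [-19, -20, -12, 4, 0]
D(1):
  [0, -15, -4, 8, -∞]
  [8, 0, 4, 16, -∞]
  [-12, -27, 0, -4, -∞]
  [-∞, -20, -9, 0, -∞]
  [-19, -20, -12, 4, 0]
D(2):
  [0, -15, -4, 8, -∞]
  [8, 0, 4, 16, -∞]
  [-12, -27, 0, -4, -∞]
  [-12, -20, -9, 0, -∞]
  [-12, -20, -12, 4, 0]
D(3):
  [0, -15, -4, 8, -∞]
  [8, 0, 4, 16, -∞]
  [-12, -27, 0, -4, -∞]
  [-12, -20, -9, 0, -∞]
  [-12, -20, -12, 4, 0]
D(4):
  [0, -12, -1, 8, -∞]
  [8, 0, 7, 16, -∞]
  [-12, -24, 0, -4, -∞]
  [-12, -20, -9, 0, -∞]
  [-8, -16, -5, 4, 0]
D(5):
  [0, -12, -1, 8, -∞]
  [8, 0, 7, 16, -∞]
  [-12, -24, 0, -4, -∞]
  [-12, -20, -9, 0, -∞]
  [-8, -16, -5, 4, 0]
Answer: A*[5][4] = 4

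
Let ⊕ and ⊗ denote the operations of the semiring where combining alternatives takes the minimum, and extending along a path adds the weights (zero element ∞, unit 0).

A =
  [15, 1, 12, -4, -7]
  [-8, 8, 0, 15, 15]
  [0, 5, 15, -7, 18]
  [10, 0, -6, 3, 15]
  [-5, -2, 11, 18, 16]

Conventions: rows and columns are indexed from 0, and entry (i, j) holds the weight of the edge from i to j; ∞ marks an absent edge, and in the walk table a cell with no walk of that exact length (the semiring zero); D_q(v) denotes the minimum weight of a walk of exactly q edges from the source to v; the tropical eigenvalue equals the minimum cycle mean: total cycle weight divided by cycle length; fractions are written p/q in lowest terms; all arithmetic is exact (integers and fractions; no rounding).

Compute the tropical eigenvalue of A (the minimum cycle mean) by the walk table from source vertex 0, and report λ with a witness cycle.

q=0: [0, ∞, ∞, ∞, ∞]
q=1: [15, 1, 12, -4, -7]
q=2: [-12, -9, -10, -1, 8]
q=3: [-17, -11, -9, -17, -19]
q=4: [-24, -21, -23, -21, -24]
q=5: [-29, -26, -27, -30, -31]
Optimal cycle mean attained by: cycle 2->3->2, total (-7) + (-6), length 2.
Answer: λ = -13/2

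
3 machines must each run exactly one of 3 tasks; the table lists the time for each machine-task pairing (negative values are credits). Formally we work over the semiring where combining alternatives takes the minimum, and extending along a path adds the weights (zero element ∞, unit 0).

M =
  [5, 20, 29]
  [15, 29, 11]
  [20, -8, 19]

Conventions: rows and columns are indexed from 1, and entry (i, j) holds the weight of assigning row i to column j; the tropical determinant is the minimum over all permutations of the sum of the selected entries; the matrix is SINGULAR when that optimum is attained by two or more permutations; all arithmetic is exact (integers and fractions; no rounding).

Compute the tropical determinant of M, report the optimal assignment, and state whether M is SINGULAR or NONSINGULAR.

σ = (1, 2, 3): 5 + 29 + 19 = 53
σ = (1, 3, 2): 5 + 11 + (-8) = 8
σ = (2, 1, 3): 20 + 15 + 19 = 54
σ = (2, 3, 1): 20 + 11 + 20 = 51
σ = (3, 1, 2): 29 + 15 + (-8) = 36
σ = (3, 2, 1): 29 + 29 + 20 = 78
Optimal value attained by: σ = (1, 3, 2).
Answer: det⊕(M) = 8; verdict: NONSINGULAR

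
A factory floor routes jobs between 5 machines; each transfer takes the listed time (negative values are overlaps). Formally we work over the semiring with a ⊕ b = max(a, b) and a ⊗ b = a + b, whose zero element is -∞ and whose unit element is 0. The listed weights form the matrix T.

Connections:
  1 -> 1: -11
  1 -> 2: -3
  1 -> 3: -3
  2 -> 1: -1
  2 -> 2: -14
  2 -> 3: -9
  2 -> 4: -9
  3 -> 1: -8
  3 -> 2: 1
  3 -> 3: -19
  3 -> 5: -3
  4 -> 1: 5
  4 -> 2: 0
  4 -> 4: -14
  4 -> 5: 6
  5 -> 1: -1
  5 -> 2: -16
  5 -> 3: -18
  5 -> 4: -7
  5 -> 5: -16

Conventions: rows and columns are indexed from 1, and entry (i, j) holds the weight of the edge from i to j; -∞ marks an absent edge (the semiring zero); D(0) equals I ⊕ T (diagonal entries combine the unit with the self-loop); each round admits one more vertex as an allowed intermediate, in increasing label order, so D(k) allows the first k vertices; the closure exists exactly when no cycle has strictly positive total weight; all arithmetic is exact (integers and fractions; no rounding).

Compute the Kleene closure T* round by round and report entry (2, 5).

D(0):
  [0, -3, -3, -∞, -∞]
  [-1, 0, -9, -9, -∞]
  [-8, 1, 0, -∞, -3]
  [5, 0, -∞, 0, 6]
  [-1, -16, -18, -7, 0]
D(1):
  [0, -3, -3, -∞, -∞]
  [-1, 0, -4, -9, -∞]
  [-8, 1, 0, -∞, -3]
  [5, 2, 2, 0, 6]
  [-1, -4, -4, -7, 0]
D(2):
  [0, -3, -3, -12, -∞]
  [-1, 0, -4, -9, -∞]
  [0, 1, 0, -8, -3]
  [5, 2, 2, 0, 6]
  [-1, -4, -4, -7, 0]
D(3):
  [0, -2, -3, -11, -6]
  [-1, 0, -4, -9, -7]
  [0, 1, 0, -8, -3]
  [5, 3, 2, 0, 6]
  [-1, -3, -4, -7, 0]
D(4):
  [0, -2, -3, -11, -5]
  [-1, 0, -4, -9, -3]
  [0, 1, 0, -8, -2]
  [5, 3, 2, 0, 6]
  [-1, -3, -4, -7, 0]
D(5):
  [0, -2, -3, -11, -5]
  [-1, 0, -4, -9, -3]
  [0, 1, 0, -8, -2]
  [5, 3, 2, 0, 6]
  [-1, -3, -4, -7, 0]
Answer: T*[2][5] = -3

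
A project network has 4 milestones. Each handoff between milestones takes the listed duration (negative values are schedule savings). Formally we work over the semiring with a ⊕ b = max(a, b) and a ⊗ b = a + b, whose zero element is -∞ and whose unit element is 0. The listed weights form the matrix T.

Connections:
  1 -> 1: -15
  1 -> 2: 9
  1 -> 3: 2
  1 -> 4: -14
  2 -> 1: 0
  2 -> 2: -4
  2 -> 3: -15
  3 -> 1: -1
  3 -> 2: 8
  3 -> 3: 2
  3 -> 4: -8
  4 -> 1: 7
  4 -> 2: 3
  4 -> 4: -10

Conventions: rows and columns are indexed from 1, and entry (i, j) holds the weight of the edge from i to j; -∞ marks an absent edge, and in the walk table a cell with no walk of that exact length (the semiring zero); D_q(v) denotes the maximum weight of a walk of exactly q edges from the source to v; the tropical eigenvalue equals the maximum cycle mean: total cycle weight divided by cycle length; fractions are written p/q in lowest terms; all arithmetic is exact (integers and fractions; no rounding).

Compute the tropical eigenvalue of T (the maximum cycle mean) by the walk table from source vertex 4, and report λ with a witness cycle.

q=0: [-∞, -∞, -∞, 0]
q=1: [7, 3, -∞, -10]
q=2: [3, 16, 9, -7]
q=3: [16, 17, 11, 1]
q=4: [17, 25, 18, 3]
Optimal cycle mean attained by: cycle 1->2->1, total 9 + 0, length 2.
Answer: λ = 9/2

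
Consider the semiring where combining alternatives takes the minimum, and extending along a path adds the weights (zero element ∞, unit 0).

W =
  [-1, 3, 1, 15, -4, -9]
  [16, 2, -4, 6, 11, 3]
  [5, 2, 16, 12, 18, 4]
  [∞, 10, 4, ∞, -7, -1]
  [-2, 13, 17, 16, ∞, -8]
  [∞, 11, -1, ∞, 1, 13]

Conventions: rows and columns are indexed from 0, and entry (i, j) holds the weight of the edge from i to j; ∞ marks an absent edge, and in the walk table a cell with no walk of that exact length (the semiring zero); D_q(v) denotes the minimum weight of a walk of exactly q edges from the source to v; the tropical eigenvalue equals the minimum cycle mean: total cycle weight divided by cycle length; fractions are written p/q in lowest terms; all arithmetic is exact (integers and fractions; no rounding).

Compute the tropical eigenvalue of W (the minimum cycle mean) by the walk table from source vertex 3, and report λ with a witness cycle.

q=0: [∞, ∞, ∞, 0, ∞, ∞]
q=1: [∞, 10, 4, ∞, -7, -1]
q=2: [-9, 6, -2, 9, 0, -15]
q=3: [-10, -6, -16, 6, -14, -18]
q=4: [-16, -14, -19, -4, -17, -22]
q=5: [-19, -17, -23, -8, -21, -25]
q=6: [-23, -21, -26, -11, -24, -29]
Optimal cycle mean attained by: cycle 4->5->4, total (-8) + 1, length 2.
Answer: λ = -7/2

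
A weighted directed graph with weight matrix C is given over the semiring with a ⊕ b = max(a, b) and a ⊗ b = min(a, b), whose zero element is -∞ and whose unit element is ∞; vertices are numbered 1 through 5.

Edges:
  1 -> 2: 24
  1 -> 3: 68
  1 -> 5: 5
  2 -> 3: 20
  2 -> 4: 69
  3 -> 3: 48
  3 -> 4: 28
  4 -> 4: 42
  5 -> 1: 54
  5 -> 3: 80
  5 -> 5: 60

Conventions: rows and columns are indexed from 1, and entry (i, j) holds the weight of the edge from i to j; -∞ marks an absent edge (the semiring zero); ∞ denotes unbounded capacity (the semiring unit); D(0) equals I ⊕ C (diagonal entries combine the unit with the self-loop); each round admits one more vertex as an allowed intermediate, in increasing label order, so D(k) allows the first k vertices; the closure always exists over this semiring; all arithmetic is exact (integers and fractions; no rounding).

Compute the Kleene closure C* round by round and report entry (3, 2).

D(0):
  [∞, 24, 68, -∞, 5]
  [-∞, ∞, 20, 69, -∞]
  [-∞, -∞, ∞, 28, -∞]
  [-∞, -∞, -∞, ∞, -∞]
  [54, -∞, 80, -∞, ∞]
D(1):
  [∞, 24, 68, -∞, 5]
  [-∞, ∞, 20, 69, -∞]
  [-∞, -∞, ∞, 28, -∞]
  [-∞, -∞, -∞, ∞, -∞]
  [54, 24, 80, -∞, ∞]
D(2):
  [∞, 24, 68, 24, 5]
  [-∞, ∞, 20, 69, -∞]
  [-∞, -∞, ∞, 28, -∞]
  [-∞, -∞, -∞, ∞, -∞]
  [54, 24, 80, 24, ∞]
D(3):
  [∞, 24, 68, 28, 5]
  [-∞, ∞, 20, 69, -∞]
  [-∞, -∞, ∞, 28, -∞]
  [-∞, -∞, -∞, ∞, -∞]
  [54, 24, 80, 28, ∞]
D(4):
  [∞, 24, 68, 28, 5]
  [-∞, ∞, 20, 69, -∞]
  [-∞, -∞, ∞, 28, -∞]
  [-∞, -∞, -∞, ∞, -∞]
  [54, 24, 80, 28, ∞]
D(5):
  [∞, 24, 68, 28, 5]
  [-∞, ∞, 20, 69, -∞]
  [-∞, -∞, ∞, 28, -∞]
  [-∞, -∞, -∞, ∞, -∞]
  [54, 24, 80, 28, ∞]
Answer: C*[3][2] = -∞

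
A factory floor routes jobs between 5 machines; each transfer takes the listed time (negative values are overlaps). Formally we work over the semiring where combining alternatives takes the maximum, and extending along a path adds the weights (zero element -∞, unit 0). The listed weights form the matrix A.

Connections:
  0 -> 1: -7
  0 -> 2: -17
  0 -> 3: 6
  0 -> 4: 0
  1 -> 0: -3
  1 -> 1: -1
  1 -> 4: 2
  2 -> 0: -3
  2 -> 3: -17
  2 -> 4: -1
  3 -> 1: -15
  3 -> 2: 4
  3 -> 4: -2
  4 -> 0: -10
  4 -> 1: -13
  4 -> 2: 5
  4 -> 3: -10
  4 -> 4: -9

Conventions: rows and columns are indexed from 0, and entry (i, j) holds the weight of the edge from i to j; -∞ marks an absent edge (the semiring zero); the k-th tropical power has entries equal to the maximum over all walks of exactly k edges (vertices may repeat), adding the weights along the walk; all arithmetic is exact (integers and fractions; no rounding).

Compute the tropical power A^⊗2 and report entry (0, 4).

A^⊗2:
  [-10, -8, 10, -10, 4]
  [-4, -2, 7, 3, 1]
  [-11, -10, 4, 3, -3]
  [1, -15, 3, -12, 3]
  [2, -14, -4, -4, 4]
Key observation: the optimum is the walk 0->3->4, with weight 6 + (-2) = 4.
Optimal value attained by: walk 0->3->4.
Answer: (A^⊗2)[0][4] = 4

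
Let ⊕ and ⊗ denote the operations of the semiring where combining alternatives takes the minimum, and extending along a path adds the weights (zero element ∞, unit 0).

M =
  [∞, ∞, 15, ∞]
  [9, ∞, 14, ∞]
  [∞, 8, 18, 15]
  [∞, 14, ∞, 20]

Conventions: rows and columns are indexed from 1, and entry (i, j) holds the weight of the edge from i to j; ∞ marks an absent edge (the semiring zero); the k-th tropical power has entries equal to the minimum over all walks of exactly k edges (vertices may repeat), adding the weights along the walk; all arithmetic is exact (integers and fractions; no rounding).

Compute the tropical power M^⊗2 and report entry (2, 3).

M^⊗2:
  [∞, 23, 33, 30]
  [∞, 22, 24, 29]
  [17, 26, 22, 33]
  [23, 34, 28, 40]
Key observation: the optimum is the walk 2->1->3, with weight 9 + 15 = 24.
Optimal value attained by: walk 2->1->3.
Answer: (M^⊗2)[2][3] = 24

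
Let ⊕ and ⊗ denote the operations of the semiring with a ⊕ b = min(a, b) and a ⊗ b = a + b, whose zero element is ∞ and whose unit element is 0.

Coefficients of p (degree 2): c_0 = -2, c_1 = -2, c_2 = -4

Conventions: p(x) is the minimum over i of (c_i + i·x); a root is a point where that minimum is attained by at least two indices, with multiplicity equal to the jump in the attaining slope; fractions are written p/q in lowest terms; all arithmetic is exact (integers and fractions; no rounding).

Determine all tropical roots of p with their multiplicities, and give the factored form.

hull edge (i=0, c=-2) to (i=2, c=-4): slope -1, span 2
Factored form: p(x) = -4 ⊗ (x ⊕ 1) ⊗ (x ⊕ 1)
Answer: roots = 1 (mult 2)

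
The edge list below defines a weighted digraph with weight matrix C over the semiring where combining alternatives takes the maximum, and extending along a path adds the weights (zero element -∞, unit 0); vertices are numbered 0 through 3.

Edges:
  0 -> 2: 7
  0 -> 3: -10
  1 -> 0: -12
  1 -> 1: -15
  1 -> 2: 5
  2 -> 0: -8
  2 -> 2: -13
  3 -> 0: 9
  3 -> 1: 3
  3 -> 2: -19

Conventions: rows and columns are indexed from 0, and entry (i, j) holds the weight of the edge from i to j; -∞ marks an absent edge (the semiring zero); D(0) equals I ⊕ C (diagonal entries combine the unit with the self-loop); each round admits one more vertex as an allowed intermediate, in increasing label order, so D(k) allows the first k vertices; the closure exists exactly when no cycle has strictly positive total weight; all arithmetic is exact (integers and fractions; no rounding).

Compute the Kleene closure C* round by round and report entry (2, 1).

D(0):
  [0, -∞, 7, -10]
  [-12, 0, 5, -∞]
  [-8, -∞, 0, -∞]
  [9, 3, -19, 0]
D(1):
  [0, -∞, 7, -10]
  [-12, 0, 5, -22]
  [-8, -∞, 0, -18]
  [9, 3, 16, 0]
D(2):
  [0, -∞, 7, -10]
  [-12, 0, 5, -22]
  [-8, -∞, 0, -18]
  [9, 3, 16, 0]
D(3):
  [0, -∞, 7, -10]
  [-3, 0, 5, -13]
  [-8, -∞, 0, -18]
  [9, 3, 16, 0]
D(4):
  [0, -7, 7, -10]
  [-3, 0, 5, -13]
  [-8, -15, 0, -18]
  [9, 3, 16, 0]
Answer: C*[2][1] = -15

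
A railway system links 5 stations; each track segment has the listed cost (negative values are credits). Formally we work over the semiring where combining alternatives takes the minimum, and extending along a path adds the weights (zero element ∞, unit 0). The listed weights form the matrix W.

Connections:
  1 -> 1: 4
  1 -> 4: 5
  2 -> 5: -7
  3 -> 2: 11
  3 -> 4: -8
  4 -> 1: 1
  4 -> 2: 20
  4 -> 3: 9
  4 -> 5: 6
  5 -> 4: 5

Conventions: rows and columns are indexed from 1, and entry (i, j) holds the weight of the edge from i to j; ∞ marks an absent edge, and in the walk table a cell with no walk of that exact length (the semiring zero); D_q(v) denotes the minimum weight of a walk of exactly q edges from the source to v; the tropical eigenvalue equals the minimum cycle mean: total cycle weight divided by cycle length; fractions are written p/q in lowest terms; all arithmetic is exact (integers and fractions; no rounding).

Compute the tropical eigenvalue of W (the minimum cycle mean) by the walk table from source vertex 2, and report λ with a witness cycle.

q=0: [∞, 0, ∞, ∞, ∞]
q=1: [∞, ∞, ∞, ∞, -7]
q=2: [∞, ∞, ∞, -2, ∞]
q=3: [-1, 18, 7, ∞, 4]
q=4: [3, 18, ∞, -1, 11]
q=5: [0, 19, 8, 8, 5]
Optimal cycle mean attained by: cycle 3->4->3, total (-8) + 9, length 2.
Answer: λ = 1/2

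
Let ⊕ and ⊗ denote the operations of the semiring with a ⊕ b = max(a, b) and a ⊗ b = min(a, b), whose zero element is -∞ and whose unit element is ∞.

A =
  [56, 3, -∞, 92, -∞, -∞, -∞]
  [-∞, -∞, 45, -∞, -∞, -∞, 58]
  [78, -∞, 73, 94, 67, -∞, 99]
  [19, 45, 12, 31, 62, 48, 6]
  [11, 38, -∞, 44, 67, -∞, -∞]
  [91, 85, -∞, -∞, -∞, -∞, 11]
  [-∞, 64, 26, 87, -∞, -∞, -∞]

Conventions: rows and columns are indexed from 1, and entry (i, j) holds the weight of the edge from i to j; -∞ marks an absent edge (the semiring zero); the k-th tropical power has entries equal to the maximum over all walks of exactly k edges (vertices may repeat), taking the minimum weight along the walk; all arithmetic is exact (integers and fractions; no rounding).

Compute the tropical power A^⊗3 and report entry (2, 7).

A^⊗2:
  [56, 45, 12, 56, 62, 48, 6]
  [45, 58, 45, 58, 45, -∞, 45]
  [73, 64, 73, 87, 67, 48, 73]
  [48, 48, 45, 44, 62, 31, 45]
  [19, 44, 38, 44, 67, 44, 38]
  [56, 11, 45, 91, -∞, -∞, 58]
  [26, 45, 45, 31, 62, 48, 58]
A^⊗3:
  [56, 48, 45, 56, 62, 48, 45]
  [45, 45, 45, 45, 58, 48, 58]
  [73, 64, 73, 73, 67, 48, 73]
  [48, 45, 45, 48, 62, 44, 48]
  [44, 44, 44, 44, 67, 44, 44]
  [56, 58, 45, 58, 62, 48, 45]
  [48, 58, 45, 58, 62, 31, 45]
Key observation: the optimum is the walk 2->7->2->7, with weight 58 min 64 min 58 = 58.
Optimal value attained by: walk 2->7->2->7.
Answer: (A^⊗3)[2][7] = 58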